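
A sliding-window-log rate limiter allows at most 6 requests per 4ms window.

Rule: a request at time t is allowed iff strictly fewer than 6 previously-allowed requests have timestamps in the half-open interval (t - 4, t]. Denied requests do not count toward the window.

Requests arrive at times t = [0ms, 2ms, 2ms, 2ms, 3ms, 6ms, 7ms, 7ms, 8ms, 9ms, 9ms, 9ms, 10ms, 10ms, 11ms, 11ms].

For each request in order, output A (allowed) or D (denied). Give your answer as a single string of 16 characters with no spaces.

Tracking allowed requests in the window:
  req#1 t=0ms: ALLOW
  req#2 t=2ms: ALLOW
  req#3 t=2ms: ALLOW
  req#4 t=2ms: ALLOW
  req#5 t=3ms: ALLOW
  req#6 t=6ms: ALLOW
  req#7 t=7ms: ALLOW
  req#8 t=7ms: ALLOW
  req#9 t=8ms: ALLOW
  req#10 t=9ms: ALLOW
  req#11 t=9ms: ALLOW
  req#12 t=9ms: DENY
  req#13 t=10ms: ALLOW
  req#14 t=10ms: DENY
  req#15 t=11ms: ALLOW
  req#16 t=11ms: ALLOW

Answer: AAAAAAAAAAADADAA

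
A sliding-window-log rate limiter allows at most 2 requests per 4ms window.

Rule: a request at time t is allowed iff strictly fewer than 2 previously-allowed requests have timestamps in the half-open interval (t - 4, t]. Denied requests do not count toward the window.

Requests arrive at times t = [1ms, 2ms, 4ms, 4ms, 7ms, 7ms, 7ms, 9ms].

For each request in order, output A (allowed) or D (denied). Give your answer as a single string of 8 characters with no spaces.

Tracking allowed requests in the window:
  req#1 t=1ms: ALLOW
  req#2 t=2ms: ALLOW
  req#3 t=4ms: DENY
  req#4 t=4ms: DENY
  req#5 t=7ms: ALLOW
  req#6 t=7ms: ALLOW
  req#7 t=7ms: DENY
  req#8 t=9ms: DENY

Answer: AADDAADD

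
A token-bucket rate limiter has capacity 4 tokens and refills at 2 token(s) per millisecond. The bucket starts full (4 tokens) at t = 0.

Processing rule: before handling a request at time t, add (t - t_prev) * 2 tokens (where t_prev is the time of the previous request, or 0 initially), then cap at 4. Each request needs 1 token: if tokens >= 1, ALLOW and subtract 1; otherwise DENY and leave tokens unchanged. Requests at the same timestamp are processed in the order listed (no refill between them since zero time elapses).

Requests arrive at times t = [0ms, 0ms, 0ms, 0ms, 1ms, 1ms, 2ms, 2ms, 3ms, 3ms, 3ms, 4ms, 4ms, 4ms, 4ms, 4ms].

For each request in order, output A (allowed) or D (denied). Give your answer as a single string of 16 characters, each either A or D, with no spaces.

Answer: AAAAAAAAAADAADDD

Derivation:
Simulating step by step:
  req#1 t=0ms: ALLOW
  req#2 t=0ms: ALLOW
  req#3 t=0ms: ALLOW
  req#4 t=0ms: ALLOW
  req#5 t=1ms: ALLOW
  req#6 t=1ms: ALLOW
  req#7 t=2ms: ALLOW
  req#8 t=2ms: ALLOW
  req#9 t=3ms: ALLOW
  req#10 t=3ms: ALLOW
  req#11 t=3ms: DENY
  req#12 t=4ms: ALLOW
  req#13 t=4ms: ALLOW
  req#14 t=4ms: DENY
  req#15 t=4ms: DENY
  req#16 t=4ms: DENY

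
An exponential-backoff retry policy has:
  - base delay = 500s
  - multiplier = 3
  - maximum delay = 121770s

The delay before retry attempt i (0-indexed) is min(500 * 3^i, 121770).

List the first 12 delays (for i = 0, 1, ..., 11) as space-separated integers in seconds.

Computing each delay:
  i=0: min(500*3^0, 121770) = 500
  i=1: min(500*3^1, 121770) = 1500
  i=2: min(500*3^2, 121770) = 4500
  i=3: min(500*3^3, 121770) = 13500
  i=4: min(500*3^4, 121770) = 40500
  i=5: min(500*3^5, 121770) = 121500
  i=6: min(500*3^6, 121770) = 121770
  i=7: min(500*3^7, 121770) = 121770
  i=8: min(500*3^8, 121770) = 121770
  i=9: min(500*3^9, 121770) = 121770
  i=10: min(500*3^10, 121770) = 121770
  i=11: min(500*3^11, 121770) = 121770

Answer: 500 1500 4500 13500 40500 121500 121770 121770 121770 121770 121770 121770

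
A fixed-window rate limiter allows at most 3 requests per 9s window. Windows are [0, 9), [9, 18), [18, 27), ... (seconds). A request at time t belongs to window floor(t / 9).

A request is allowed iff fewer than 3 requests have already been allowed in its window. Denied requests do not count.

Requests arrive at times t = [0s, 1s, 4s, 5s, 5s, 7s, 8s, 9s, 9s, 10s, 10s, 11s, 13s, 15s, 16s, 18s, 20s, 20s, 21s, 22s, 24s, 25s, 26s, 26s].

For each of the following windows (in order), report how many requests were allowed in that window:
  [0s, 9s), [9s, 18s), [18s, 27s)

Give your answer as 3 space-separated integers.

Processing requests:
  req#1 t=0s (window 0): ALLOW
  req#2 t=1s (window 0): ALLOW
  req#3 t=4s (window 0): ALLOW
  req#4 t=5s (window 0): DENY
  req#5 t=5s (window 0): DENY
  req#6 t=7s (window 0): DENY
  req#7 t=8s (window 0): DENY
  req#8 t=9s (window 1): ALLOW
  req#9 t=9s (window 1): ALLOW
  req#10 t=10s (window 1): ALLOW
  req#11 t=10s (window 1): DENY
  req#12 t=11s (window 1): DENY
  req#13 t=13s (window 1): DENY
  req#14 t=15s (window 1): DENY
  req#15 t=16s (window 1): DENY
  req#16 t=18s (window 2): ALLOW
  req#17 t=20s (window 2): ALLOW
  req#18 t=20s (window 2): ALLOW
  req#19 t=21s (window 2): DENY
  req#20 t=22s (window 2): DENY
  req#21 t=24s (window 2): DENY
  req#22 t=25s (window 2): DENY
  req#23 t=26s (window 2): DENY
  req#24 t=26s (window 2): DENY

Allowed counts by window: 3 3 3

Answer: 3 3 3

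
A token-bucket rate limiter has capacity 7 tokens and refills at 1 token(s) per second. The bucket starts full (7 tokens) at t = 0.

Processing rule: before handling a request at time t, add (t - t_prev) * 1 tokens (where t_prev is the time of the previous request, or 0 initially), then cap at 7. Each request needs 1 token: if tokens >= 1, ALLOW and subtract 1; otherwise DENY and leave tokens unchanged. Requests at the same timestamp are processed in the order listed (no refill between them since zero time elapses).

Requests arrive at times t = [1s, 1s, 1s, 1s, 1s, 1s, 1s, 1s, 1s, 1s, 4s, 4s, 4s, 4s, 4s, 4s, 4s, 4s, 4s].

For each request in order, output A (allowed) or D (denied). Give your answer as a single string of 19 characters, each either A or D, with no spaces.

Answer: AAAAAAADDDAAADDDDDD

Derivation:
Simulating step by step:
  req#1 t=1s: ALLOW
  req#2 t=1s: ALLOW
  req#3 t=1s: ALLOW
  req#4 t=1s: ALLOW
  req#5 t=1s: ALLOW
  req#6 t=1s: ALLOW
  req#7 t=1s: ALLOW
  req#8 t=1s: DENY
  req#9 t=1s: DENY
  req#10 t=1s: DENY
  req#11 t=4s: ALLOW
  req#12 t=4s: ALLOW
  req#13 t=4s: ALLOW
  req#14 t=4s: DENY
  req#15 t=4s: DENY
  req#16 t=4s: DENY
  req#17 t=4s: DENY
  req#18 t=4s: DENY
  req#19 t=4s: DENY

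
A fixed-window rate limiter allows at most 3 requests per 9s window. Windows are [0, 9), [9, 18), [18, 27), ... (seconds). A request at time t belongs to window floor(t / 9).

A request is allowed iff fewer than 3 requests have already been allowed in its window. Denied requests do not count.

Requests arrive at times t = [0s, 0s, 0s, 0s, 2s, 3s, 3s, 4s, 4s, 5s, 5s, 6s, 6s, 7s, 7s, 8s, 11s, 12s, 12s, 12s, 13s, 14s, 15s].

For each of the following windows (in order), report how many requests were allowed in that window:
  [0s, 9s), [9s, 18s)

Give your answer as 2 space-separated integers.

Processing requests:
  req#1 t=0s (window 0): ALLOW
  req#2 t=0s (window 0): ALLOW
  req#3 t=0s (window 0): ALLOW
  req#4 t=0s (window 0): DENY
  req#5 t=2s (window 0): DENY
  req#6 t=3s (window 0): DENY
  req#7 t=3s (window 0): DENY
  req#8 t=4s (window 0): DENY
  req#9 t=4s (window 0): DENY
  req#10 t=5s (window 0): DENY
  req#11 t=5s (window 0): DENY
  req#12 t=6s (window 0): DENY
  req#13 t=6s (window 0): DENY
  req#14 t=7s (window 0): DENY
  req#15 t=7s (window 0): DENY
  req#16 t=8s (window 0): DENY
  req#17 t=11s (window 1): ALLOW
  req#18 t=12s (window 1): ALLOW
  req#19 t=12s (window 1): ALLOW
  req#20 t=12s (window 1): DENY
  req#21 t=13s (window 1): DENY
  req#22 t=14s (window 1): DENY
  req#23 t=15s (window 1): DENY

Allowed counts by window: 3 3

Answer: 3 3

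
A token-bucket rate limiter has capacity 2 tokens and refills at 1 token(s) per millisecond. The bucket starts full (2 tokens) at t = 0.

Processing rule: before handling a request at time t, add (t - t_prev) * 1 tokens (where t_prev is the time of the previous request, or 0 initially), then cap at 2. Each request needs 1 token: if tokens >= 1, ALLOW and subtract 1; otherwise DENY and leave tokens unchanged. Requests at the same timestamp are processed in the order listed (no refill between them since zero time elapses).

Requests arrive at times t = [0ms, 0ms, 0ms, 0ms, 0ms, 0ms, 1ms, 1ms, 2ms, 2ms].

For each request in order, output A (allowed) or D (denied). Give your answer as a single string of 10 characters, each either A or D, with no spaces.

Simulating step by step:
  req#1 t=0ms: ALLOW
  req#2 t=0ms: ALLOW
  req#3 t=0ms: DENY
  req#4 t=0ms: DENY
  req#5 t=0ms: DENY
  req#6 t=0ms: DENY
  req#7 t=1ms: ALLOW
  req#8 t=1ms: DENY
  req#9 t=2ms: ALLOW
  req#10 t=2ms: DENY

Answer: AADDDDADAD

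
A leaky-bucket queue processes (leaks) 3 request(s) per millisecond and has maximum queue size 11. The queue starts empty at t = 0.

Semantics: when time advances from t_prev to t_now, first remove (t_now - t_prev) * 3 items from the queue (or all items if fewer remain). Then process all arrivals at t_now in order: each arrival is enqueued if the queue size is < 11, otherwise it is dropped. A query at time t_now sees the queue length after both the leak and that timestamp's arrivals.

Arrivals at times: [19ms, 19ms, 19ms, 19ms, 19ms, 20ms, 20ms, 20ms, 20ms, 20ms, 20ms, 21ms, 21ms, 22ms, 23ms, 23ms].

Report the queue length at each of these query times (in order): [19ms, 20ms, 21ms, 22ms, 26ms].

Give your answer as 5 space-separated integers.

Queue lengths at query times:
  query t=19ms: backlog = 5
  query t=20ms: backlog = 8
  query t=21ms: backlog = 7
  query t=22ms: backlog = 5
  query t=26ms: backlog = 0

Answer: 5 8 7 5 0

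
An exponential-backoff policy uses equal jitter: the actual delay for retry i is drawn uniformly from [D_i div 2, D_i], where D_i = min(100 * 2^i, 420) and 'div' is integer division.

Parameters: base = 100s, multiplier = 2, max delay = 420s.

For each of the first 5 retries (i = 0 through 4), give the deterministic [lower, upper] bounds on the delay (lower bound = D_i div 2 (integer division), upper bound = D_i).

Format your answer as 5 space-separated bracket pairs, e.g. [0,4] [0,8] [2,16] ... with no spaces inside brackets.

Answer: [50,100] [100,200] [200,400] [210,420] [210,420]

Derivation:
Computing bounds per retry:
  i=0: D_i=min(100*2^0,420)=100, bounds=[50,100]
  i=1: D_i=min(100*2^1,420)=200, bounds=[100,200]
  i=2: D_i=min(100*2^2,420)=400, bounds=[200,400]
  i=3: D_i=min(100*2^3,420)=420, bounds=[210,420]
  i=4: D_i=min(100*2^4,420)=420, bounds=[210,420]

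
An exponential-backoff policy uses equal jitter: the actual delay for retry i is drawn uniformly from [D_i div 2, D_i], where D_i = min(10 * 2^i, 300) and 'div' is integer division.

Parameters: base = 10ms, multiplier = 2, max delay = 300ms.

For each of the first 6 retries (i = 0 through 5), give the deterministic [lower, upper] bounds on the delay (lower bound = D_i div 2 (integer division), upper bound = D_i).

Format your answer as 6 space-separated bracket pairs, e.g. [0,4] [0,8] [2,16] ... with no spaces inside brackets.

Answer: [5,10] [10,20] [20,40] [40,80] [80,160] [150,300]

Derivation:
Computing bounds per retry:
  i=0: D_i=min(10*2^0,300)=10, bounds=[5,10]
  i=1: D_i=min(10*2^1,300)=20, bounds=[10,20]
  i=2: D_i=min(10*2^2,300)=40, bounds=[20,40]
  i=3: D_i=min(10*2^3,300)=80, bounds=[40,80]
  i=4: D_i=min(10*2^4,300)=160, bounds=[80,160]
  i=5: D_i=min(10*2^5,300)=300, bounds=[150,300]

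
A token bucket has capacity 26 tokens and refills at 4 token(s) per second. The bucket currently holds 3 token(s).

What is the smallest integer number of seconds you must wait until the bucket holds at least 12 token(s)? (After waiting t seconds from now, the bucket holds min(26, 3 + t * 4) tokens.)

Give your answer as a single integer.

Answer: 3

Derivation:
Need 3 + t * 4 >= 12, so t >= 9/4.
Smallest integer t = ceil(9/4) = 3.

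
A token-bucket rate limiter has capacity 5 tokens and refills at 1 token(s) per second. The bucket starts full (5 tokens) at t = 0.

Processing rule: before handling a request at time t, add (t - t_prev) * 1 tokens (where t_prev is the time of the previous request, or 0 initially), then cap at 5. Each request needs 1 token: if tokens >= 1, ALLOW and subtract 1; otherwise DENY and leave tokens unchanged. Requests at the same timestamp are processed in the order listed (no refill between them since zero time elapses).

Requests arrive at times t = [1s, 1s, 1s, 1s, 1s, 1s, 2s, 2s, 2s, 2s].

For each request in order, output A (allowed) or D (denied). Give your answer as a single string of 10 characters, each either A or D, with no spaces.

Answer: AAAAADADDD

Derivation:
Simulating step by step:
  req#1 t=1s: ALLOW
  req#2 t=1s: ALLOW
  req#3 t=1s: ALLOW
  req#4 t=1s: ALLOW
  req#5 t=1s: ALLOW
  req#6 t=1s: DENY
  req#7 t=2s: ALLOW
  req#8 t=2s: DENY
  req#9 t=2s: DENY
  req#10 t=2s: DENY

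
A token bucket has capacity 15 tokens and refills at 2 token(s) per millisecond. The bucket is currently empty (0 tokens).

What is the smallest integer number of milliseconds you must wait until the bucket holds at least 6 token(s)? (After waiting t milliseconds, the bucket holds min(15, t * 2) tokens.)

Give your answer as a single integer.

Need t * 2 >= 6, so t >= 6/2.
Smallest integer t = ceil(6/2) = 3.

Answer: 3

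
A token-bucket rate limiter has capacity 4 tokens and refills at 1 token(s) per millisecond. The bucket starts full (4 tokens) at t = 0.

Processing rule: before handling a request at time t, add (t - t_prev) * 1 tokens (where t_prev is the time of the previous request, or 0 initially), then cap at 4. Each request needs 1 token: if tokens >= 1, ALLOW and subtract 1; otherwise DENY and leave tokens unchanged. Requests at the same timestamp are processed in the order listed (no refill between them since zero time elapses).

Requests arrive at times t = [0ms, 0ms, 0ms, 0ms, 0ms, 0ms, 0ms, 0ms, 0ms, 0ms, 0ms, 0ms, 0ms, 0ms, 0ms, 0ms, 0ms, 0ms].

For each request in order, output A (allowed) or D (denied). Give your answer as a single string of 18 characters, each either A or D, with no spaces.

Simulating step by step:
  req#1 t=0ms: ALLOW
  req#2 t=0ms: ALLOW
  req#3 t=0ms: ALLOW
  req#4 t=0ms: ALLOW
  req#5 t=0ms: DENY
  req#6 t=0ms: DENY
  req#7 t=0ms: DENY
  req#8 t=0ms: DENY
  req#9 t=0ms: DENY
  req#10 t=0ms: DENY
  req#11 t=0ms: DENY
  req#12 t=0ms: DENY
  req#13 t=0ms: DENY
  req#14 t=0ms: DENY
  req#15 t=0ms: DENY
  req#16 t=0ms: DENY
  req#17 t=0ms: DENY
  req#18 t=0ms: DENY

Answer: AAAADDDDDDDDDDDDDD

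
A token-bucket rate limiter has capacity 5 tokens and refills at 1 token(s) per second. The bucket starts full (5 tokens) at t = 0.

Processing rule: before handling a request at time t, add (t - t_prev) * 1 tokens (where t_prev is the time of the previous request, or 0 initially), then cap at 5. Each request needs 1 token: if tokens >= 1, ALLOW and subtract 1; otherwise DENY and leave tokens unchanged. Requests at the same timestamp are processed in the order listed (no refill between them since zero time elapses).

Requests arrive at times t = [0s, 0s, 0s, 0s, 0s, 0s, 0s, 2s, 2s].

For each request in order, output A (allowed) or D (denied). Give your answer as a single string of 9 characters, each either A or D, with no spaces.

Simulating step by step:
  req#1 t=0s: ALLOW
  req#2 t=0s: ALLOW
  req#3 t=0s: ALLOW
  req#4 t=0s: ALLOW
  req#5 t=0s: ALLOW
  req#6 t=0s: DENY
  req#7 t=0s: DENY
  req#8 t=2s: ALLOW
  req#9 t=2s: ALLOW

Answer: AAAAADDAA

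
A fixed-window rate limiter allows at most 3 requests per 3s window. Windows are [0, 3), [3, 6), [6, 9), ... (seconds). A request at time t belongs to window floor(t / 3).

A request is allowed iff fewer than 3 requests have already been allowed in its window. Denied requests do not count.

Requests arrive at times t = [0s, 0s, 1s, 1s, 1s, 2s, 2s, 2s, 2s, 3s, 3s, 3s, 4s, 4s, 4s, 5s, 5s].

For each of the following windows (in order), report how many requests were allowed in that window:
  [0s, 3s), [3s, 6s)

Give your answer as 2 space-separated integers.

Answer: 3 3

Derivation:
Processing requests:
  req#1 t=0s (window 0): ALLOW
  req#2 t=0s (window 0): ALLOW
  req#3 t=1s (window 0): ALLOW
  req#4 t=1s (window 0): DENY
  req#5 t=1s (window 0): DENY
  req#6 t=2s (window 0): DENY
  req#7 t=2s (window 0): DENY
  req#8 t=2s (window 0): DENY
  req#9 t=2s (window 0): DENY
  req#10 t=3s (window 1): ALLOW
  req#11 t=3s (window 1): ALLOW
  req#12 t=3s (window 1): ALLOW
  req#13 t=4s (window 1): DENY
  req#14 t=4s (window 1): DENY
  req#15 t=4s (window 1): DENY
  req#16 t=5s (window 1): DENY
  req#17 t=5s (window 1): DENY

Allowed counts by window: 3 3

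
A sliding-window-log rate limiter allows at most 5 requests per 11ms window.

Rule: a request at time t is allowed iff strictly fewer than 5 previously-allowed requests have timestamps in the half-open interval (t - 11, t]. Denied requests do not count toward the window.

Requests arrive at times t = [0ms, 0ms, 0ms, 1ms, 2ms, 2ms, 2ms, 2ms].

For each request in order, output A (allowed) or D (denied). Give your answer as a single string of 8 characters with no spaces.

Tracking allowed requests in the window:
  req#1 t=0ms: ALLOW
  req#2 t=0ms: ALLOW
  req#3 t=0ms: ALLOW
  req#4 t=1ms: ALLOW
  req#5 t=2ms: ALLOW
  req#6 t=2ms: DENY
  req#7 t=2ms: DENY
  req#8 t=2ms: DENY

Answer: AAAAADDD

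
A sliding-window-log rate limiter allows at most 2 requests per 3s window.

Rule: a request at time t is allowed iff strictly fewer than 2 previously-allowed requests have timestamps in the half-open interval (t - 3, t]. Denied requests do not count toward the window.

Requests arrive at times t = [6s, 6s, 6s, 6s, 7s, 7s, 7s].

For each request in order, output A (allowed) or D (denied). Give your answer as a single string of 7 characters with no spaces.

Tracking allowed requests in the window:
  req#1 t=6s: ALLOW
  req#2 t=6s: ALLOW
  req#3 t=6s: DENY
  req#4 t=6s: DENY
  req#5 t=7s: DENY
  req#6 t=7s: DENY
  req#7 t=7s: DENY

Answer: AADDDDD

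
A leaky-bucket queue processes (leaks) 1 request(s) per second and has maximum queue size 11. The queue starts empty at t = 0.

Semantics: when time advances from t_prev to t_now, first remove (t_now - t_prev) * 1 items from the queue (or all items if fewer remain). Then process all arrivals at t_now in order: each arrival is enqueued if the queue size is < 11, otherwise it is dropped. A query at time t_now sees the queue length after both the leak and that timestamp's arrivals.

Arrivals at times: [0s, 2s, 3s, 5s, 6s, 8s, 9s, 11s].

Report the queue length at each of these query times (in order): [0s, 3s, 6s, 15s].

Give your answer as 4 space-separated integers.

Queue lengths at query times:
  query t=0s: backlog = 1
  query t=3s: backlog = 1
  query t=6s: backlog = 1
  query t=15s: backlog = 0

Answer: 1 1 1 0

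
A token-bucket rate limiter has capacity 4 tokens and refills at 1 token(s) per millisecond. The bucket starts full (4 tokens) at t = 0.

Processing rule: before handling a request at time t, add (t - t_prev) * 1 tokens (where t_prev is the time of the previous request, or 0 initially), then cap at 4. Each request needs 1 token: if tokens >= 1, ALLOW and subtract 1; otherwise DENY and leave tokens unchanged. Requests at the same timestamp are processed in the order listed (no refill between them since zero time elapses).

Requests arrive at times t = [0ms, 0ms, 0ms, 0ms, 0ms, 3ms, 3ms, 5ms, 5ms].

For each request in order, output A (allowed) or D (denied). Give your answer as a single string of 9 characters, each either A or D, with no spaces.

Simulating step by step:
  req#1 t=0ms: ALLOW
  req#2 t=0ms: ALLOW
  req#3 t=0ms: ALLOW
  req#4 t=0ms: ALLOW
  req#5 t=0ms: DENY
  req#6 t=3ms: ALLOW
  req#7 t=3ms: ALLOW
  req#8 t=5ms: ALLOW
  req#9 t=5ms: ALLOW

Answer: AAAADAAAA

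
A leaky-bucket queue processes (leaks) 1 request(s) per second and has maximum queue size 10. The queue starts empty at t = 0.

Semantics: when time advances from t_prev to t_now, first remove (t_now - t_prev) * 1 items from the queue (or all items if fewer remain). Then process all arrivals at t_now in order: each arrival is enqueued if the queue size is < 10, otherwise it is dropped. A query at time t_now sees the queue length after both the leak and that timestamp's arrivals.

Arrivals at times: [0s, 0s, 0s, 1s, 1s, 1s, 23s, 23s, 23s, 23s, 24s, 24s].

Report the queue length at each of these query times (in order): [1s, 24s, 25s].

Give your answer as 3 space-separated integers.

Queue lengths at query times:
  query t=1s: backlog = 5
  query t=24s: backlog = 5
  query t=25s: backlog = 4

Answer: 5 5 4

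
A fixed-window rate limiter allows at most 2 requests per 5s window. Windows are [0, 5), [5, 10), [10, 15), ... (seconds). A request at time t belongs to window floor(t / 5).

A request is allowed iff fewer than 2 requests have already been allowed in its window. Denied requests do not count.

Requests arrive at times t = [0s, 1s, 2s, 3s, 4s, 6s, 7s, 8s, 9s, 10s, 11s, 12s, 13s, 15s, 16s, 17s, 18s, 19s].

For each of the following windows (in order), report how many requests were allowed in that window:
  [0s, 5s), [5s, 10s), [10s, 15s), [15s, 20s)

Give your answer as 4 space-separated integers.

Processing requests:
  req#1 t=0s (window 0): ALLOW
  req#2 t=1s (window 0): ALLOW
  req#3 t=2s (window 0): DENY
  req#4 t=3s (window 0): DENY
  req#5 t=4s (window 0): DENY
  req#6 t=6s (window 1): ALLOW
  req#7 t=7s (window 1): ALLOW
  req#8 t=8s (window 1): DENY
  req#9 t=9s (window 1): DENY
  req#10 t=10s (window 2): ALLOW
  req#11 t=11s (window 2): ALLOW
  req#12 t=12s (window 2): DENY
  req#13 t=13s (window 2): DENY
  req#14 t=15s (window 3): ALLOW
  req#15 t=16s (window 3): ALLOW
  req#16 t=17s (window 3): DENY
  req#17 t=18s (window 3): DENY
  req#18 t=19s (window 3): DENY

Allowed counts by window: 2 2 2 2

Answer: 2 2 2 2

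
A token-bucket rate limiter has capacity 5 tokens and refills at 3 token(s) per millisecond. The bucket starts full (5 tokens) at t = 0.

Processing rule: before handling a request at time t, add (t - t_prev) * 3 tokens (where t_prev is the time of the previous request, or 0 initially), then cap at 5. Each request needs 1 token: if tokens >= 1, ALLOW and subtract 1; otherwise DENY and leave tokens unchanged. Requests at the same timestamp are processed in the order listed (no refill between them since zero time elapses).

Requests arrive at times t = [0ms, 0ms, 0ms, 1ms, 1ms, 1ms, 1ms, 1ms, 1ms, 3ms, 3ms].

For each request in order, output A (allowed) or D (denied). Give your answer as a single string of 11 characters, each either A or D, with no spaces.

Answer: AAAAAAAADAA

Derivation:
Simulating step by step:
  req#1 t=0ms: ALLOW
  req#2 t=0ms: ALLOW
  req#3 t=0ms: ALLOW
  req#4 t=1ms: ALLOW
  req#5 t=1ms: ALLOW
  req#6 t=1ms: ALLOW
  req#7 t=1ms: ALLOW
  req#8 t=1ms: ALLOW
  req#9 t=1ms: DENY
  req#10 t=3ms: ALLOW
  req#11 t=3ms: ALLOW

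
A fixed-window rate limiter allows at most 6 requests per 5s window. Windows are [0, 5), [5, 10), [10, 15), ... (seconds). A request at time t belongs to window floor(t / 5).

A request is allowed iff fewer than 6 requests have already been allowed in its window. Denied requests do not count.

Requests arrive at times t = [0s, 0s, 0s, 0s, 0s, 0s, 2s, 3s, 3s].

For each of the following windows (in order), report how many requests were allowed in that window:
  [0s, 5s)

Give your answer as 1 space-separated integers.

Processing requests:
  req#1 t=0s (window 0): ALLOW
  req#2 t=0s (window 0): ALLOW
  req#3 t=0s (window 0): ALLOW
  req#4 t=0s (window 0): ALLOW
  req#5 t=0s (window 0): ALLOW
  req#6 t=0s (window 0): ALLOW
  req#7 t=2s (window 0): DENY
  req#8 t=3s (window 0): DENY
  req#9 t=3s (window 0): DENY

Allowed counts by window: 6

Answer: 6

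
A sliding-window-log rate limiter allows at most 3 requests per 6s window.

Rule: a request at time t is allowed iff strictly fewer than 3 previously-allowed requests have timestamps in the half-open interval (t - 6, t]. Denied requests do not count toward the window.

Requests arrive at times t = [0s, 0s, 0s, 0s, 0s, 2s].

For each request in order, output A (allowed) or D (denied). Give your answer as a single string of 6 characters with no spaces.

Answer: AAADDD

Derivation:
Tracking allowed requests in the window:
  req#1 t=0s: ALLOW
  req#2 t=0s: ALLOW
  req#3 t=0s: ALLOW
  req#4 t=0s: DENY
  req#5 t=0s: DENY
  req#6 t=2s: DENY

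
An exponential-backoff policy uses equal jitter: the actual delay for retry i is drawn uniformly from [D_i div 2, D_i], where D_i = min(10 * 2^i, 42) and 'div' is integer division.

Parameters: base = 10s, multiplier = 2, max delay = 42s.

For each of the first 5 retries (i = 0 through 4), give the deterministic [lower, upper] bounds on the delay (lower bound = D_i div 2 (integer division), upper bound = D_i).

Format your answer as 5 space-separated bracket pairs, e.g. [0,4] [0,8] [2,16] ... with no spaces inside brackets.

Computing bounds per retry:
  i=0: D_i=min(10*2^0,42)=10, bounds=[5,10]
  i=1: D_i=min(10*2^1,42)=20, bounds=[10,20]
  i=2: D_i=min(10*2^2,42)=40, bounds=[20,40]
  i=3: D_i=min(10*2^3,42)=42, bounds=[21,42]
  i=4: D_i=min(10*2^4,42)=42, bounds=[21,42]

Answer: [5,10] [10,20] [20,40] [21,42] [21,42]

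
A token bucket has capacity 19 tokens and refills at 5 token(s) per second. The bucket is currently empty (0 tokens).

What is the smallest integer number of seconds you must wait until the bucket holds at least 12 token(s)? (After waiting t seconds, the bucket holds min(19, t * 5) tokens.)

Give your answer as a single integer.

Need t * 5 >= 12, so t >= 12/5.
Smallest integer t = ceil(12/5) = 3.

Answer: 3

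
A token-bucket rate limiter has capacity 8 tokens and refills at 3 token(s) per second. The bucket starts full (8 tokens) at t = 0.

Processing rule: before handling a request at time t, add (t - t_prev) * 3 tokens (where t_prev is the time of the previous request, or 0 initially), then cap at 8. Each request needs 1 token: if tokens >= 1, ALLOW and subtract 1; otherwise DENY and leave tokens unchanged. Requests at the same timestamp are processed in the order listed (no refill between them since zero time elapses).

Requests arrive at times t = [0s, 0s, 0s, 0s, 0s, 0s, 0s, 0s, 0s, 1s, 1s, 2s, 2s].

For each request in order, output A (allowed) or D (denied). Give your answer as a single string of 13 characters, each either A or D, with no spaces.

Answer: AAAAAAAADAAAA

Derivation:
Simulating step by step:
  req#1 t=0s: ALLOW
  req#2 t=0s: ALLOW
  req#3 t=0s: ALLOW
  req#4 t=0s: ALLOW
  req#5 t=0s: ALLOW
  req#6 t=0s: ALLOW
  req#7 t=0s: ALLOW
  req#8 t=0s: ALLOW
  req#9 t=0s: DENY
  req#10 t=1s: ALLOW
  req#11 t=1s: ALLOW
  req#12 t=2s: ALLOW
  req#13 t=2s: ALLOW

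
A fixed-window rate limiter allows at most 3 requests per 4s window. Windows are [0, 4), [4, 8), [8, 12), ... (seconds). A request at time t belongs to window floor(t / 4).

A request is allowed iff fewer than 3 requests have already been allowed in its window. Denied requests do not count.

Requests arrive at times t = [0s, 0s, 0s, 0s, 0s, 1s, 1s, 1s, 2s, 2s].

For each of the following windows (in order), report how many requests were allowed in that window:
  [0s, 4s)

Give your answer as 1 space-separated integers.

Processing requests:
  req#1 t=0s (window 0): ALLOW
  req#2 t=0s (window 0): ALLOW
  req#3 t=0s (window 0): ALLOW
  req#4 t=0s (window 0): DENY
  req#5 t=0s (window 0): DENY
  req#6 t=1s (window 0): DENY
  req#7 t=1s (window 0): DENY
  req#8 t=1s (window 0): DENY
  req#9 t=2s (window 0): DENY
  req#10 t=2s (window 0): DENY

Allowed counts by window: 3

Answer: 3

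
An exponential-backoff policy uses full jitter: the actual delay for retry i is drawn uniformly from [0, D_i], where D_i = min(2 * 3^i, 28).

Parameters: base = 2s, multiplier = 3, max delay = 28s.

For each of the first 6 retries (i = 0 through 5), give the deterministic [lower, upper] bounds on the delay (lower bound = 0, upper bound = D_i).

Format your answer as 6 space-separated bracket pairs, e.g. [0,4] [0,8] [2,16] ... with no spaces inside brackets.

Answer: [0,2] [0,6] [0,18] [0,28] [0,28] [0,28]

Derivation:
Computing bounds per retry:
  i=0: D_i=min(2*3^0,28)=2, bounds=[0,2]
  i=1: D_i=min(2*3^1,28)=6, bounds=[0,6]
  i=2: D_i=min(2*3^2,28)=18, bounds=[0,18]
  i=3: D_i=min(2*3^3,28)=28, bounds=[0,28]
  i=4: D_i=min(2*3^4,28)=28, bounds=[0,28]
  i=5: D_i=min(2*3^5,28)=28, bounds=[0,28]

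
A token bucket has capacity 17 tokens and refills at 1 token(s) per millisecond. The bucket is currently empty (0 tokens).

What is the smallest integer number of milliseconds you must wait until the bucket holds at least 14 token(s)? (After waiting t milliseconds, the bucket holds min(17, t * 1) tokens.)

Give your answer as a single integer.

Answer: 14

Derivation:
Need t * 1 >= 14, so t >= 14/1.
Smallest integer t = ceil(14/1) = 14.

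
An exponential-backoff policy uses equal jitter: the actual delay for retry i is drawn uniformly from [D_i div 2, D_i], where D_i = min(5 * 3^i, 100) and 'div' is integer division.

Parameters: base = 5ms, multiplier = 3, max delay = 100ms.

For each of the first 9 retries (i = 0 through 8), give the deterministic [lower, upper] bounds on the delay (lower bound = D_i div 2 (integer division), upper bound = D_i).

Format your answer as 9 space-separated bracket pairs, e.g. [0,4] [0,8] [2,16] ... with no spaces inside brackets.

Answer: [2,5] [7,15] [22,45] [50,100] [50,100] [50,100] [50,100] [50,100] [50,100]

Derivation:
Computing bounds per retry:
  i=0: D_i=min(5*3^0,100)=5, bounds=[2,5]
  i=1: D_i=min(5*3^1,100)=15, bounds=[7,15]
  i=2: D_i=min(5*3^2,100)=45, bounds=[22,45]
  i=3: D_i=min(5*3^3,100)=100, bounds=[50,100]
  i=4: D_i=min(5*3^4,100)=100, bounds=[50,100]
  i=5: D_i=min(5*3^5,100)=100, bounds=[50,100]
  i=6: D_i=min(5*3^6,100)=100, bounds=[50,100]
  i=7: D_i=min(5*3^7,100)=100, bounds=[50,100]
  i=8: D_i=min(5*3^8,100)=100, bounds=[50,100]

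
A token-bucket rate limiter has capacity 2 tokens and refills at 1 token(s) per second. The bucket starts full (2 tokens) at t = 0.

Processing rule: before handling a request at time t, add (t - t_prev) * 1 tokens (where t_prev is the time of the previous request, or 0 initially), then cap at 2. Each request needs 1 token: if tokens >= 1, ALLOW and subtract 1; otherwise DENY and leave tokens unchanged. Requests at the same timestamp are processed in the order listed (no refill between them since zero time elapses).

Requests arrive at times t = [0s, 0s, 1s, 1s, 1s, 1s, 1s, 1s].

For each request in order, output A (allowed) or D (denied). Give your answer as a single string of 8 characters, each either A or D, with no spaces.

Simulating step by step:
  req#1 t=0s: ALLOW
  req#2 t=0s: ALLOW
  req#3 t=1s: ALLOW
  req#4 t=1s: DENY
  req#5 t=1s: DENY
  req#6 t=1s: DENY
  req#7 t=1s: DENY
  req#8 t=1s: DENY

Answer: AAADDDDD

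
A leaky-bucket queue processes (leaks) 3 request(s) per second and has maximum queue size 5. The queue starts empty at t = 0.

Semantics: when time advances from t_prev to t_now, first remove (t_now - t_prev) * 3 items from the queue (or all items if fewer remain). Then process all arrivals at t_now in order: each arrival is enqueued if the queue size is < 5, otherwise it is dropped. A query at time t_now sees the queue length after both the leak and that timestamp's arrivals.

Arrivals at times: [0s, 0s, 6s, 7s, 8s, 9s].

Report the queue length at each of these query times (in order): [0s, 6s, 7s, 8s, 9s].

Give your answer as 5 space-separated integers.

Answer: 2 1 1 1 1

Derivation:
Queue lengths at query times:
  query t=0s: backlog = 2
  query t=6s: backlog = 1
  query t=7s: backlog = 1
  query t=8s: backlog = 1
  query t=9s: backlog = 1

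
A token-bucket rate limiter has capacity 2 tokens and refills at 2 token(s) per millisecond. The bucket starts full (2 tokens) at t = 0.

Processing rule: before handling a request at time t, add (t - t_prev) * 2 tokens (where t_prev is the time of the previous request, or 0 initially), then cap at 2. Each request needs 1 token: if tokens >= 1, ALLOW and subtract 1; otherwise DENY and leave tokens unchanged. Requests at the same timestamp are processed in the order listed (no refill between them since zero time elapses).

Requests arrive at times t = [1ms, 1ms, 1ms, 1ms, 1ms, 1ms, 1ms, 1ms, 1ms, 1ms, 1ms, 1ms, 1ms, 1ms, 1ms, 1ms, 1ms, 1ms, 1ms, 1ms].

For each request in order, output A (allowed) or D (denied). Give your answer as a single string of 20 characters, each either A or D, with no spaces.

Answer: AADDDDDDDDDDDDDDDDDD

Derivation:
Simulating step by step:
  req#1 t=1ms: ALLOW
  req#2 t=1ms: ALLOW
  req#3 t=1ms: DENY
  req#4 t=1ms: DENY
  req#5 t=1ms: DENY
  req#6 t=1ms: DENY
  req#7 t=1ms: DENY
  req#8 t=1ms: DENY
  req#9 t=1ms: DENY
  req#10 t=1ms: DENY
  req#11 t=1ms: DENY
  req#12 t=1ms: DENY
  req#13 t=1ms: DENY
  req#14 t=1ms: DENY
  req#15 t=1ms: DENY
  req#16 t=1ms: DENY
  req#17 t=1ms: DENY
  req#18 t=1ms: DENY
  req#19 t=1ms: DENY
  req#20 t=1ms: DENY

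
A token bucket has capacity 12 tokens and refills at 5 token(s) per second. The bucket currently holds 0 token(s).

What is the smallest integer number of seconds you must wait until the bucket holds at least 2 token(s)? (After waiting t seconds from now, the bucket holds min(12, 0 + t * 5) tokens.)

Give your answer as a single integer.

Need 0 + t * 5 >= 2, so t >= 2/5.
Smallest integer t = ceil(2/5) = 1.

Answer: 1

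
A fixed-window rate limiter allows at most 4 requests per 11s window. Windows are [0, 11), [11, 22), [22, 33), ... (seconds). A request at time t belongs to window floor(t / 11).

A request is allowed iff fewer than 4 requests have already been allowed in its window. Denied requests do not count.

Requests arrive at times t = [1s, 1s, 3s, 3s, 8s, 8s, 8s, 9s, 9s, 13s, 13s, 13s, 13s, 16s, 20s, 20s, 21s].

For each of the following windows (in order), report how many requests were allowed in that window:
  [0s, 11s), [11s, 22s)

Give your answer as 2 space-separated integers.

Answer: 4 4

Derivation:
Processing requests:
  req#1 t=1s (window 0): ALLOW
  req#2 t=1s (window 0): ALLOW
  req#3 t=3s (window 0): ALLOW
  req#4 t=3s (window 0): ALLOW
  req#5 t=8s (window 0): DENY
  req#6 t=8s (window 0): DENY
  req#7 t=8s (window 0): DENY
  req#8 t=9s (window 0): DENY
  req#9 t=9s (window 0): DENY
  req#10 t=13s (window 1): ALLOW
  req#11 t=13s (window 1): ALLOW
  req#12 t=13s (window 1): ALLOW
  req#13 t=13s (window 1): ALLOW
  req#14 t=16s (window 1): DENY
  req#15 t=20s (window 1): DENY
  req#16 t=20s (window 1): DENY
  req#17 t=21s (window 1): DENY

Allowed counts by window: 4 4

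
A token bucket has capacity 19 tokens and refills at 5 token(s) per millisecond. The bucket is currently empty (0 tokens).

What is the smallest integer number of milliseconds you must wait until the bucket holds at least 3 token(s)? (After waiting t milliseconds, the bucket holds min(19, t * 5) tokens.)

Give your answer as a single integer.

Answer: 1

Derivation:
Need t * 5 >= 3, so t >= 3/5.
Smallest integer t = ceil(3/5) = 1.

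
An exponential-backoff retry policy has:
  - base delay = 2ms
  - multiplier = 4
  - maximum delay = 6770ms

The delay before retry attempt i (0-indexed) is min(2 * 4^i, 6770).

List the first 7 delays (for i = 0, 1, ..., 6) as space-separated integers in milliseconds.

Answer: 2 8 32 128 512 2048 6770

Derivation:
Computing each delay:
  i=0: min(2*4^0, 6770) = 2
  i=1: min(2*4^1, 6770) = 8
  i=2: min(2*4^2, 6770) = 32
  i=3: min(2*4^3, 6770) = 128
  i=4: min(2*4^4, 6770) = 512
  i=5: min(2*4^5, 6770) = 2048
  i=6: min(2*4^6, 6770) = 6770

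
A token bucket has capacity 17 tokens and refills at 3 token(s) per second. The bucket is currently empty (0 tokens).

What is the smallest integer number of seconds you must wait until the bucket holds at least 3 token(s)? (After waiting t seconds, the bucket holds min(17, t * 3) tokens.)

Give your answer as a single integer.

Answer: 1

Derivation:
Need t * 3 >= 3, so t >= 3/3.
Smallest integer t = ceil(3/3) = 1.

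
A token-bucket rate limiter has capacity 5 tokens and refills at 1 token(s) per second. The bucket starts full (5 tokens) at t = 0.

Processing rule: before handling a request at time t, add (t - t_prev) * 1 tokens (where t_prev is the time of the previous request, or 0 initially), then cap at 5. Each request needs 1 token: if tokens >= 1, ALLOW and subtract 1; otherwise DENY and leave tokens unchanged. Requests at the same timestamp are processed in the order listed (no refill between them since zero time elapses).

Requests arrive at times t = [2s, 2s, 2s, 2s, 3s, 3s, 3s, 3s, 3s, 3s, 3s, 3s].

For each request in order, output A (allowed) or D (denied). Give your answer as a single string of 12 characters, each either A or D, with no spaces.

Simulating step by step:
  req#1 t=2s: ALLOW
  req#2 t=2s: ALLOW
  req#3 t=2s: ALLOW
  req#4 t=2s: ALLOW
  req#5 t=3s: ALLOW
  req#6 t=3s: ALLOW
  req#7 t=3s: DENY
  req#8 t=3s: DENY
  req#9 t=3s: DENY
  req#10 t=3s: DENY
  req#11 t=3s: DENY
  req#12 t=3s: DENY

Answer: AAAAAADDDDDD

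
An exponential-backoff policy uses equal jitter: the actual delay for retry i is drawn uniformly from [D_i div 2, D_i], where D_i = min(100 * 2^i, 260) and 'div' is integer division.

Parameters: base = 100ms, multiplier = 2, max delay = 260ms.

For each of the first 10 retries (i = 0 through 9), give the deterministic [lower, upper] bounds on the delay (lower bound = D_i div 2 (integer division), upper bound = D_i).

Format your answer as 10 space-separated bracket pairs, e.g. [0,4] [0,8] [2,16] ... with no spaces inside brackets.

Answer: [50,100] [100,200] [130,260] [130,260] [130,260] [130,260] [130,260] [130,260] [130,260] [130,260]

Derivation:
Computing bounds per retry:
  i=0: D_i=min(100*2^0,260)=100, bounds=[50,100]
  i=1: D_i=min(100*2^1,260)=200, bounds=[100,200]
  i=2: D_i=min(100*2^2,260)=260, bounds=[130,260]
  i=3: D_i=min(100*2^3,260)=260, bounds=[130,260]
  i=4: D_i=min(100*2^4,260)=260, bounds=[130,260]
  i=5: D_i=min(100*2^5,260)=260, bounds=[130,260]
  i=6: D_i=min(100*2^6,260)=260, bounds=[130,260]
  i=7: D_i=min(100*2^7,260)=260, bounds=[130,260]
  i=8: D_i=min(100*2^8,260)=260, bounds=[130,260]
  i=9: D_i=min(100*2^9,260)=260, bounds=[130,260]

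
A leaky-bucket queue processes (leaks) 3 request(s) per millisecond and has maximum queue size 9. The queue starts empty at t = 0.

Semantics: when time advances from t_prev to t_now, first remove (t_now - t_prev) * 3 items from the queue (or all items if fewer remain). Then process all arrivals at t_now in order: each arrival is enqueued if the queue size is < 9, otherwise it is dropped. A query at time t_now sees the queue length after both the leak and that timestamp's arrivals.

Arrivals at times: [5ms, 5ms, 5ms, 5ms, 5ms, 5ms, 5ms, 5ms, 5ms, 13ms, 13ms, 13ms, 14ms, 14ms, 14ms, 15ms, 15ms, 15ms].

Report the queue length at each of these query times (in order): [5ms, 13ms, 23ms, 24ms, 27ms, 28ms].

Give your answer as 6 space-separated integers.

Queue lengths at query times:
  query t=5ms: backlog = 9
  query t=13ms: backlog = 3
  query t=23ms: backlog = 0
  query t=24ms: backlog = 0
  query t=27ms: backlog = 0
  query t=28ms: backlog = 0

Answer: 9 3 0 0 0 0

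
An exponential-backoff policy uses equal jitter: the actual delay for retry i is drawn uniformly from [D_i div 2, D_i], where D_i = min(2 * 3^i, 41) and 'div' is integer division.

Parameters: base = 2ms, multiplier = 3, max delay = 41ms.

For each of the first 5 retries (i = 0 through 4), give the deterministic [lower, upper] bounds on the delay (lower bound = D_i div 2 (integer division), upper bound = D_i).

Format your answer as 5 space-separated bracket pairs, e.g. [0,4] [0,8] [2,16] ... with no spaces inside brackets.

Answer: [1,2] [3,6] [9,18] [20,41] [20,41]

Derivation:
Computing bounds per retry:
  i=0: D_i=min(2*3^0,41)=2, bounds=[1,2]
  i=1: D_i=min(2*3^1,41)=6, bounds=[3,6]
  i=2: D_i=min(2*3^2,41)=18, bounds=[9,18]
  i=3: D_i=min(2*3^3,41)=41, bounds=[20,41]
  i=4: D_i=min(2*3^4,41)=41, bounds=[20,41]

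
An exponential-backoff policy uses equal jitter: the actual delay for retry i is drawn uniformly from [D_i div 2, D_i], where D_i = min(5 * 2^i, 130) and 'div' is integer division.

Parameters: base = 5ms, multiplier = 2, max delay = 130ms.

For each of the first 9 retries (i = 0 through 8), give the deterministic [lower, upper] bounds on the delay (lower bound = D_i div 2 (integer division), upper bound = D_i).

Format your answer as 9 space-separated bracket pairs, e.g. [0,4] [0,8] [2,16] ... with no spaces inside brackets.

Computing bounds per retry:
  i=0: D_i=min(5*2^0,130)=5, bounds=[2,5]
  i=1: D_i=min(5*2^1,130)=10, bounds=[5,10]
  i=2: D_i=min(5*2^2,130)=20, bounds=[10,20]
  i=3: D_i=min(5*2^3,130)=40, bounds=[20,40]
  i=4: D_i=min(5*2^4,130)=80, bounds=[40,80]
  i=5: D_i=min(5*2^5,130)=130, bounds=[65,130]
  i=6: D_i=min(5*2^6,130)=130, bounds=[65,130]
  i=7: D_i=min(5*2^7,130)=130, bounds=[65,130]
  i=8: D_i=min(5*2^8,130)=130, bounds=[65,130]

Answer: [2,5] [5,10] [10,20] [20,40] [40,80] [65,130] [65,130] [65,130] [65,130]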